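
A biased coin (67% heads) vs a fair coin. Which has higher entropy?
Fair coin

The fair coin is uniform (p=0.5), maximizing binary entropy at 1 bit. The biased coin has H(0.67) ≈ 0.915 bits — its outcome is more predictable, so its entropy is lower.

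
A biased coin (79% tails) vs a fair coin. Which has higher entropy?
Fair coin

The fair coin is uniform (p=0.5), maximizing binary entropy at 1 bit. The biased coin has H(0.79) ≈ 0.741 bits — its outcome is more predictable, so its entropy is lower.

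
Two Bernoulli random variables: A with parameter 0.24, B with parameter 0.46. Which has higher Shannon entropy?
B

For binary distributions, entropy is maximized at p=0.5 and decreases as p moves toward 0 or 1.

H(A) = H(0.24) = 0.7950 bits
H(B) = H(0.46) = 0.9954 bits

Distribution B (p=0.46) is closer to uniform (p=0.5), so it has higher entropy.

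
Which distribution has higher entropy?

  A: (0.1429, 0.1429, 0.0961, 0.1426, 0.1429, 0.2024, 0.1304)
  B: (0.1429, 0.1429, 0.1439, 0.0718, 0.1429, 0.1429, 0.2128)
A

Both distributions are close to uniform, making this a harder comparison.

H(A) = 2.7782 bits
H(B) = 2.7547 bits

The distribution closer to uniform has higher entropy.
Answer: A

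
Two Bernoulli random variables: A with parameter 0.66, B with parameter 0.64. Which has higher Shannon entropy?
B

For binary distributions, entropy is maximized at p=0.5 and decreases as p moves toward 0 or 1.

H(A) = H(0.66) = 0.9248 bits
H(B) = H(0.64) = 0.9427 bits

Distribution B (p=0.64) is closer to uniform (p=0.5), so it has higher entropy.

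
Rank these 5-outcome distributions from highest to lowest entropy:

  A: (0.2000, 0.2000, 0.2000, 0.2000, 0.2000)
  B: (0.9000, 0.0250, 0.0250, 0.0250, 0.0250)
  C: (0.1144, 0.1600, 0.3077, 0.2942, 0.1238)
A > C > B

Key insight: Entropy is maximized by uniform distributions and minimized by concentrated distributions.

- Uniform distributions have maximum entropy log₂(5) = 2.3219 bits
- The more "peaked" or concentrated a distribution, the lower its entropy

Entropies:
  H(A) = 2.3219 bits
  H(B) = 0.6690 bits
  H(C) = 2.1964 bits

Ranking: A > C > B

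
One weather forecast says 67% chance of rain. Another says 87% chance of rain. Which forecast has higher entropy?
67% forecast

Treat each forecast as a Bernoulli distribution. Binary entropy is maximized at p=0.5 and falls off symmetrically toward 0 or 1. The 67% forecast is closer to 50%, so it is more uncertain. H(67%) ≈ 0.915 bits, H(87%) ≈ 0.557 bits.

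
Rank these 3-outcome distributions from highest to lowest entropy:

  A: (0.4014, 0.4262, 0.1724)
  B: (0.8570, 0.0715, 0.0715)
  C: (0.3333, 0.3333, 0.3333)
C > A > B

Key insight: Entropy is maximized by uniform distributions and minimized by concentrated distributions.

- Uniform distributions have maximum entropy log₂(3) = 1.5850 bits
- The more "peaked" or concentrated a distribution, the lower its entropy

Entropies:
  H(A) = 1.4902 bits
  H(B) = 0.7350 bits
  H(C) = 1.5850 bits

Ranking: C > A > B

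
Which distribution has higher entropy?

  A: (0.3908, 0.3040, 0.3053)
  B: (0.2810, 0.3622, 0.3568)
B

Both distributions are close to uniform, making this a harder comparison.

H(A) = 1.5745 bits
H(B) = 1.5758 bits

The distribution closer to uniform has higher entropy.
Answer: B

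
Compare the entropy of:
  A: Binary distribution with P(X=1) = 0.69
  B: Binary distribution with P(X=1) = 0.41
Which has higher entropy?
B

For binary distributions, entropy is maximized at p=0.5 and decreases as p moves toward 0 or 1.

H(A) = H(0.69) = 0.8932 bits
H(B) = H(0.41) = 0.9765 bits

Distribution B (p=0.41) is closer to uniform (p=0.5), so it has higher entropy.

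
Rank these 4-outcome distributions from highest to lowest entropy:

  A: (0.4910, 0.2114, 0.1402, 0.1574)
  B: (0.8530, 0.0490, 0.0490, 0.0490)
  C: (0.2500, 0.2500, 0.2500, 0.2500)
C > A > B

Key insight: Entropy is maximized by uniform distributions and minimized by concentrated distributions.

- Uniform distributions have maximum entropy log₂(4) = 2.0000 bits
- The more "peaked" or concentrated a distribution, the lower its entropy

Entropies:
  H(A) = 1.7950 bits
  H(B) = 0.8353 bits
  H(C) = 2.0000 bits

Ranking: C > A > B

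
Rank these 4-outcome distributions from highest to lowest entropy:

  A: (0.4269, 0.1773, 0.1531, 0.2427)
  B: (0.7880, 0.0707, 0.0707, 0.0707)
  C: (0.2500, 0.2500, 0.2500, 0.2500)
C > A > B

Key insight: Entropy is maximized by uniform distributions and minimized by concentrated distributions.

- Uniform distributions have maximum entropy log₂(4) = 2.0000 bits
- The more "peaked" or concentrated a distribution, the lower its entropy

Entropies:
  H(A) = 1.8771 bits
  H(B) = 1.0813 bits
  H(C) = 2.0000 bits

Ranking: C > A > B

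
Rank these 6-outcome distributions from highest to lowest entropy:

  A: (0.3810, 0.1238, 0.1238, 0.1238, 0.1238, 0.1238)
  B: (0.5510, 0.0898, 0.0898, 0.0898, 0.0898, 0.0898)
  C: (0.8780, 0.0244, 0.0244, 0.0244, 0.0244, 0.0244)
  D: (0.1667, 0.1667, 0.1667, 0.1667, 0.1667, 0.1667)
D > A > B > C

Key insight: Entropy is maximized by uniform distributions and minimized by concentrated distributions.

Entropies:
  H(A) = 2.3960 bits
  H(B) = 2.0350 bits
  H(C) = 0.8184 bits
  H(D) = 2.5850 bits

Ranking: D > A > B > C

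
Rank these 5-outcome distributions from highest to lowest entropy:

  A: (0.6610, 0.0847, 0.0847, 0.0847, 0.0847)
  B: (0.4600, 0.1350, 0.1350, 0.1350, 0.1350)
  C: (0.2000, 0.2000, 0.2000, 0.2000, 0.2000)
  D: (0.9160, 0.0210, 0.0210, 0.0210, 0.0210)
C > B > A > D

Key insight: Entropy is maximized by uniform distributions and minimized by concentrated distributions.

Entropies:
  H(A) = 1.6019 bits
  H(B) = 2.0754 bits
  H(C) = 2.3219 bits
  H(D) = 0.5841 bits

Ranking: C > B > A > D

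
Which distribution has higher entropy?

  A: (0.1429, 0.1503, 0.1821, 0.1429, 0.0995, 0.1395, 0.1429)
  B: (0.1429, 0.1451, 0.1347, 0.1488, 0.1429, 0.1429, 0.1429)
B

Both distributions are close to uniform, making this a harder comparison.

H(A) = 2.7892 bits
H(B) = 2.8068 bits

The distribution closer to uniform has higher entropy.
Answer: B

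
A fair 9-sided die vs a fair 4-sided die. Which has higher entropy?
9-sided die

Both are uniform distributions; for uniform over n outcomes, H = log₂(n). H(9-sided) = log₂(9) = 3.170 bits and H(4-sided) = log₂(4) = 2.000 bits. More outcomes in a uniform distribution means higher entropy.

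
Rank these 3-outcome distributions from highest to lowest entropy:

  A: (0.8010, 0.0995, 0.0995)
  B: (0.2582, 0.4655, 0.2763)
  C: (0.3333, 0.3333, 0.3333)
C > B > A

Key insight: Entropy is maximized by uniform distributions and minimized by concentrated distributions.

- Uniform distributions have maximum entropy log₂(3) = 1.5850 bits
- The more "peaked" or concentrated a distribution, the lower its entropy

Entropies:
  H(A) = 0.9189 bits
  H(B) = 1.5307 bits
  H(C) = 1.5850 bits

Ranking: C > B > A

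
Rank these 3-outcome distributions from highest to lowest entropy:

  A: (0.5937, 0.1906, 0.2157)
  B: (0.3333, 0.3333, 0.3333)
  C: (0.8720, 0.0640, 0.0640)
B > A > C

Key insight: Entropy is maximized by uniform distributions and minimized by concentrated distributions.

- Uniform distributions have maximum entropy log₂(3) = 1.5850 bits
- The more "peaked" or concentrated a distribution, the lower its entropy

Entropies:
  H(A) = 1.3797 bits
  H(B) = 1.5850 bits
  H(C) = 0.6799 bits

Ranking: B > A > C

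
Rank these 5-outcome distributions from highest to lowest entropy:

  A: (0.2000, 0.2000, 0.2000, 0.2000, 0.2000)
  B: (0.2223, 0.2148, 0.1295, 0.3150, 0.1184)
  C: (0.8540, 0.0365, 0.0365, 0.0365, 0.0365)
A > B > C

Key insight: Entropy is maximized by uniform distributions and minimized by concentrated distributions.

- Uniform distributions have maximum entropy log₂(5) = 2.3219 bits
- The more "peaked" or concentrated a distribution, the lower its entropy

Entropies:
  H(A) = 2.3219 bits
  H(B) = 2.2302 bits
  H(C) = 0.8917 bits

Ranking: A > B > C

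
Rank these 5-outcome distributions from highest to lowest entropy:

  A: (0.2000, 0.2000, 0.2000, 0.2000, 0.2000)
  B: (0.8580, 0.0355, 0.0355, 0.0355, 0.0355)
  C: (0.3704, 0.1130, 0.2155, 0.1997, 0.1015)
A > C > B

Key insight: Entropy is maximized by uniform distributions and minimized by concentrated distributions.

- Uniform distributions have maximum entropy log₂(5) = 2.3219 bits
- The more "peaked" or concentrated a distribution, the lower its entropy

Entropies:
  H(A) = 2.3219 bits
  H(B) = 0.8735 bits
  H(C) = 2.1624 bits

Ranking: A > C > B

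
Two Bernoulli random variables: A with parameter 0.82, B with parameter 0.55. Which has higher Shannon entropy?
B

For binary distributions, entropy is maximized at p=0.5 and decreases as p moves toward 0 or 1.

H(A) = H(0.82) = 0.6801 bits
H(B) = H(0.55) = 0.9928 bits

Distribution B (p=0.55) is closer to uniform (p=0.5), so it has higher entropy.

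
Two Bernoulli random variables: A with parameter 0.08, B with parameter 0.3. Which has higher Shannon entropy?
B

For binary distributions, entropy is maximized at p=0.5 and decreases as p moves toward 0 or 1.

H(A) = H(0.08) = 0.4022 bits
H(B) = H(0.3) = 0.8813 bits

Distribution B (p=0.3) is closer to uniform (p=0.5), so it has higher entropy.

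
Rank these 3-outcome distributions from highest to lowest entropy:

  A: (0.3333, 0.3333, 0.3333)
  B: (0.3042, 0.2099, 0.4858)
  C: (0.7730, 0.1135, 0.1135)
A > B > C

Key insight: Entropy is maximized by uniform distributions and minimized by concentrated distributions.

- Uniform distributions have maximum entropy log₂(3) = 1.5850 bits
- The more "peaked" or concentrated a distribution, the lower its entropy

Entropies:
  H(A) = 1.5850 bits
  H(B) = 1.5010 bits
  H(C) = 0.9997 bits

Ranking: A > B > C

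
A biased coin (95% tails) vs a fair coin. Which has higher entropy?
Fair coin

The fair coin is uniform (p=0.5), maximizing binary entropy at 1 bit. The biased coin has H(0.95) ≈ 0.286 bits — its outcome is more predictable, so its entropy is lower.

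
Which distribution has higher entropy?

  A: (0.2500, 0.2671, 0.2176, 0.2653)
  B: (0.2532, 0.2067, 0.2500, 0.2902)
A

Both distributions are close to uniform, making this a harder comparison.

H(A) = 1.9953 bits
H(B) = 1.9898 bits

The distribution closer to uniform has higher entropy.
Answer: A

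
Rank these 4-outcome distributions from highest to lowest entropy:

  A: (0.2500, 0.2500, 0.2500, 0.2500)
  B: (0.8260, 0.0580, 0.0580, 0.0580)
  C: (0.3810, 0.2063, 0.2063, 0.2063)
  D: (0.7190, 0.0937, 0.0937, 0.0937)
A > C > D > B

Key insight: Entropy is maximized by uniform distributions and minimized by concentrated distributions.

Entropies:
  H(A) = 2.0000 bits
  H(B) = 0.9426 bits
  H(C) = 1.9398 bits
  H(D) = 1.3022 bits

Ranking: A > C > D > B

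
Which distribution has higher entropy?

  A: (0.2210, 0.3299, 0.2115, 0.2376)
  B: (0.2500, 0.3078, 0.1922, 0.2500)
B

Both distributions are close to uniform, making this a harder comparison.

H(A) = 1.9758 bits
H(B) = 1.9805 bits

The distribution closer to uniform has higher entropy.
Answer: B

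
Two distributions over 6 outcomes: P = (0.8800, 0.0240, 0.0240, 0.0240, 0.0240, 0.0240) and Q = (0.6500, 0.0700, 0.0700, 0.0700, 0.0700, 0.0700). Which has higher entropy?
Q

P is highly concentrated on one outcome (88%), making it nearly deterministic. Q spreads its mass more evenly (max 65%). The more spread-out distribution has higher entropy: H(P) ≈ 0.808 bits, H(Q) ≈ 1.747 bits.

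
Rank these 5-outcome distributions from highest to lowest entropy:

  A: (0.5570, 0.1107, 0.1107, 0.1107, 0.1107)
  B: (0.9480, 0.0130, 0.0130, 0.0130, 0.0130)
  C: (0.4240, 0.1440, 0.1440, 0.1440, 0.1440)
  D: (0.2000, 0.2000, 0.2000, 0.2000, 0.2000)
D > C > A > B

Key insight: Entropy is maximized by uniform distributions and minimized by concentrated distributions.

Entropies:
  H(A) = 1.8766 bits
  H(B) = 0.3988 bits
  H(C) = 2.1353 bits
  H(D) = 2.3219 bits

Ranking: D > C > A > B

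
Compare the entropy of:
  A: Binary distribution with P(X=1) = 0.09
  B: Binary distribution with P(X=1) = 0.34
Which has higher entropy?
B

For binary distributions, entropy is maximized at p=0.5 and decreases as p moves toward 0 or 1.

H(A) = H(0.09) = 0.4365 bits
H(B) = H(0.34) = 0.9248 bits

Distribution B (p=0.34) is closer to uniform (p=0.5), so it has higher entropy.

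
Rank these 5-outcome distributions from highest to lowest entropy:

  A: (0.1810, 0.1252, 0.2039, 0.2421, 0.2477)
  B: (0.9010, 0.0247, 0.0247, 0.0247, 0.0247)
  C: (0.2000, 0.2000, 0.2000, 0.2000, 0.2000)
C > A > B

Key insight: Entropy is maximized by uniform distributions and minimized by concentrated distributions.

- Uniform distributions have maximum entropy log₂(5) = 2.3219 bits
- The more "peaked" or concentrated a distribution, the lower its entropy

Entropies:
  H(A) = 2.2836 bits
  H(B) = 0.6638 bits
  H(C) = 2.3219 bits

Ranking: C > A > B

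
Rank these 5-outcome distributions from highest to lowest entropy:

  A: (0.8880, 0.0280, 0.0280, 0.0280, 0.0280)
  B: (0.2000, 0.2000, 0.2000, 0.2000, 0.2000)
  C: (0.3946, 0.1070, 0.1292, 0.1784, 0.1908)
B > C > A

Key insight: Entropy is maximized by uniform distributions and minimized by concentrated distributions.

- Uniform distributions have maximum entropy log₂(5) = 2.3219 bits
- The more "peaked" or concentrated a distribution, the lower its entropy

Entropies:
  H(A) = 0.7299 bits
  H(B) = 2.3219 bits
  H(C) = 2.1554 bits

Ranking: B > C > A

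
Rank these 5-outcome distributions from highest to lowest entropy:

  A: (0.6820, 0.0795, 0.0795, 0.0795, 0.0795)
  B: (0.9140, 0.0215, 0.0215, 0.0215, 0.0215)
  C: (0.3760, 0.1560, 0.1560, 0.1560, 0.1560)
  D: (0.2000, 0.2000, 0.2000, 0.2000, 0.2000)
D > C > A > B

Key insight: Entropy is maximized by uniform distributions and minimized by concentrated distributions.

Entropies:
  H(A) = 1.5382 bits
  H(B) = 0.5950 bits
  H(C) = 2.2032 bits
  H(D) = 2.3219 bits

Ranking: D > C > A > B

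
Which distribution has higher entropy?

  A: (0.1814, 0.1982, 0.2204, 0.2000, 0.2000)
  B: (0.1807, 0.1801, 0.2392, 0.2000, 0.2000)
A

Both distributions are close to uniform, making this a harder comparison.

H(A) = 2.3192 bits
H(B) = 2.3138 bits

The distribution closer to uniform has higher entropy.
Answer: A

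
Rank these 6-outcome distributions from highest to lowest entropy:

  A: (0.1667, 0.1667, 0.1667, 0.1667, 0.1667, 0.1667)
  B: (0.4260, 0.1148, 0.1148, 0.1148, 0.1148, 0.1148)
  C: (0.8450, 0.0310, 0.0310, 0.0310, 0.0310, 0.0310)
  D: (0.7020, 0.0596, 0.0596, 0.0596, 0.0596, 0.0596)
A > B > D > C

Key insight: Entropy is maximized by uniform distributions and minimized by concentrated distributions.

Entropies:
  H(A) = 2.5850 bits
  H(B) = 2.3169 bits
  H(C) = 0.9821 bits
  H(D) = 1.5708 bits

Ranking: A > B > D > C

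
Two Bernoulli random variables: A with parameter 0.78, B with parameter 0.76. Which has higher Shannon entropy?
B

For binary distributions, entropy is maximized at p=0.5 and decreases as p moves toward 0 or 1.

H(A) = H(0.78) = 0.7602 bits
H(B) = H(0.76) = 0.7950 bits

Distribution B (p=0.76) is closer to uniform (p=0.5), so it has higher entropy.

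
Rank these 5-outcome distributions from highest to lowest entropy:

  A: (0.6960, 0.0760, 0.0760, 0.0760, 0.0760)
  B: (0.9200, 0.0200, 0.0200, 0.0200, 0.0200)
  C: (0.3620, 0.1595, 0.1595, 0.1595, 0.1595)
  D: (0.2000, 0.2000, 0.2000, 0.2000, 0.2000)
D > C > A > B

Key insight: Entropy is maximized by uniform distributions and minimized by concentrated distributions.

Entropies:
  H(A) = 1.4941 bits
  H(B) = 0.5622 bits
  H(C) = 2.2203 bits
  H(D) = 2.3219 bits

Ranking: D > C > A > B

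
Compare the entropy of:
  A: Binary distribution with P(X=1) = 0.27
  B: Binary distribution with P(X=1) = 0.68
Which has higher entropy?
B

For binary distributions, entropy is maximized at p=0.5 and decreases as p moves toward 0 or 1.

H(A) = H(0.27) = 0.8415 bits
H(B) = H(0.68) = 0.9044 bits

Distribution B (p=0.68) is closer to uniform (p=0.5), so it has higher entropy.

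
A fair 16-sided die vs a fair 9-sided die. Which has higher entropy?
16-sided die

Both are uniform distributions; for uniform over n outcomes, H = log₂(n). H(16-sided) = log₂(16) = 4.000 bits and H(9-sided) = log₂(9) = 3.170 bits. More outcomes in a uniform distribution means higher entropy.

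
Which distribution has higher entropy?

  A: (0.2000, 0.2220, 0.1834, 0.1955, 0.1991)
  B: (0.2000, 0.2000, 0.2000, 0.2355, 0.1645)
A

Both distributions are close to uniform, making this a harder comparison.

H(A) = 2.3191 bits
H(B) = 2.3128 bits

The distribution closer to uniform has higher entropy.
Answer: A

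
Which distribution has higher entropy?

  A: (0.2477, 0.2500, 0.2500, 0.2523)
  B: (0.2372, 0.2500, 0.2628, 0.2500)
A

Both distributions are close to uniform, making this a harder comparison.

H(A) = 2.0000 bits
H(B) = 1.9991 bits

The distribution closer to uniform has higher entropy.
Answer: A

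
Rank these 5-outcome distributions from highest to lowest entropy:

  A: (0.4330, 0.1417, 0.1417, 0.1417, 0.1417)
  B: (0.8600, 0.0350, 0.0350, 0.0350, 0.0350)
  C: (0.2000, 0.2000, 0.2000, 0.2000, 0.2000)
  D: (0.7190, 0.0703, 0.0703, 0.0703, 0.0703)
C > A > D > B

Key insight: Entropy is maximized by uniform distributions and minimized by concentrated distributions.

Entropies:
  H(A) = 2.1210 bits
  H(B) = 0.8642 bits
  H(C) = 2.3219 bits
  H(D) = 1.4188 bits

Ranking: C > A > D > B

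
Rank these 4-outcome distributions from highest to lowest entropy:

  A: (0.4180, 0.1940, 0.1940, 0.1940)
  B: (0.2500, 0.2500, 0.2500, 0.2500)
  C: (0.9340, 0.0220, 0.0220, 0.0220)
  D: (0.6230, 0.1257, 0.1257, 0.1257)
B > A > D > C

Key insight: Entropy is maximized by uniform distributions and minimized by concentrated distributions.

Entropies:
  H(A) = 1.9030 bits
  H(B) = 2.0000 bits
  H(C) = 0.4554 bits
  H(D) = 1.5534 bits

Ranking: B > A > D > C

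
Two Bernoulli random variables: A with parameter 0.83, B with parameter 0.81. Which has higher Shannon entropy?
B

For binary distributions, entropy is maximized at p=0.5 and decreases as p moves toward 0 or 1.

H(A) = H(0.83) = 0.6577 bits
H(B) = H(0.81) = 0.7015 bits

Distribution B (p=0.81) is closer to uniform (p=0.5), so it has higher entropy.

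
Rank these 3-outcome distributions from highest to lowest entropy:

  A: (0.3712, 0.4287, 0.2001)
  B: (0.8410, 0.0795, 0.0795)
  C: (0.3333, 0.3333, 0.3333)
C > A > B

Key insight: Entropy is maximized by uniform distributions and minimized by concentrated distributions.

- Uniform distributions have maximum entropy log₂(3) = 1.5850 bits
- The more "peaked" or concentrated a distribution, the lower its entropy

Entropies:
  H(A) = 1.5190 bits
  H(B) = 0.7909 bits
  H(C) = 1.5850 bits

Ranking: C > A > B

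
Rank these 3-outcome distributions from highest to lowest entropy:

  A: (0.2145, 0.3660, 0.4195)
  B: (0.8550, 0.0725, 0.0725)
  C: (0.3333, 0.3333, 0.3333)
C > A > B

Key insight: Entropy is maximized by uniform distributions and minimized by concentrated distributions.

- Uniform distributions have maximum entropy log₂(3) = 1.5850 bits
- The more "peaked" or concentrated a distribution, the lower its entropy

Entropies:
  H(A) = 1.5328 bits
  H(B) = 0.7422 bits
  H(C) = 1.5850 bits

Ranking: C > A > B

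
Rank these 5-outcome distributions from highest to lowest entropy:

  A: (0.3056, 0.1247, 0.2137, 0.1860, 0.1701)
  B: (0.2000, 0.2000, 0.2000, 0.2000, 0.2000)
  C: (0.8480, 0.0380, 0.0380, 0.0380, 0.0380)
B > A > C

Key insight: Entropy is maximized by uniform distributions and minimized by concentrated distributions.

- Uniform distributions have maximum entropy log₂(5) = 2.3219 bits
- The more "peaked" or concentrated a distribution, the lower its entropy

Entropies:
  H(A) = 2.2589 bits
  H(B) = 2.3219 bits
  H(C) = 0.9188 bits

Ranking: B > A > C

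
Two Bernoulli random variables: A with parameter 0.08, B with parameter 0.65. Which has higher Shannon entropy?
B

For binary distributions, entropy is maximized at p=0.5 and decreases as p moves toward 0 or 1.

H(A) = H(0.08) = 0.4022 bits
H(B) = H(0.65) = 0.9341 bits

Distribution B (p=0.65) is closer to uniform (p=0.5), so it has higher entropy.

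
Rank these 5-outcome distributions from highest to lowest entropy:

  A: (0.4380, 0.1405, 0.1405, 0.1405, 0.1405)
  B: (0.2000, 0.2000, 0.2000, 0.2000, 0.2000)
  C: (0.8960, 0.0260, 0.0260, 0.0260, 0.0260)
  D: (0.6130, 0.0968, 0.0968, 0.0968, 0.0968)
B > A > D > C

Key insight: Entropy is maximized by uniform distributions and minimized by concentrated distributions.

Entropies:
  H(A) = 2.1129 bits
  H(B) = 2.3219 bits
  H(C) = 0.6895 bits
  H(D) = 1.7368 bits

Ranking: B > A > D > C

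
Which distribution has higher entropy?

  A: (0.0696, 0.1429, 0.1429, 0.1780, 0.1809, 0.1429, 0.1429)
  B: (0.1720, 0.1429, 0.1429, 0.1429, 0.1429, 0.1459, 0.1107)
B

Both distributions are close to uniform, making this a harder comparison.

H(A) = 2.7613 bits
H(B) = 2.7976 bits

The distribution closer to uniform has higher entropy.
Answer: B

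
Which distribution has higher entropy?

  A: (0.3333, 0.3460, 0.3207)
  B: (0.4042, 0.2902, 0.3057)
A

Both distributions are close to uniform, making this a harder comparison.

H(A) = 1.5843 bits
H(B) = 1.5689 bits

The distribution closer to uniform has higher entropy.
Answer: A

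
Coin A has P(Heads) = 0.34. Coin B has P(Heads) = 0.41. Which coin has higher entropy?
B

For binary distributions, entropy is maximized at p=0.5 and decreases as p moves toward 0 or 1.

H(A) = H(0.34) = 0.9248 bits
H(B) = H(0.41) = 0.9765 bits

Distribution B (p=0.41) is closer to uniform (p=0.5), so it has higher entropy.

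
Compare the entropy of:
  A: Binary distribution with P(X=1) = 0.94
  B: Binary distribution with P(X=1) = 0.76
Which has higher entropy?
B

For binary distributions, entropy is maximized at p=0.5 and decreases as p moves toward 0 or 1.

H(A) = H(0.94) = 0.3274 bits
H(B) = H(0.76) = 0.7950 bits

Distribution B (p=0.76) is closer to uniform (p=0.5), so it has higher entropy.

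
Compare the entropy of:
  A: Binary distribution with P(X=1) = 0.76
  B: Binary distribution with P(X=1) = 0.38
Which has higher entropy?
B

For binary distributions, entropy is maximized at p=0.5 and decreases as p moves toward 0 or 1.

H(A) = H(0.76) = 0.7950 bits
H(B) = H(0.38) = 0.9580 bits

Distribution B (p=0.38) is closer to uniform (p=0.5), so it has higher entropy.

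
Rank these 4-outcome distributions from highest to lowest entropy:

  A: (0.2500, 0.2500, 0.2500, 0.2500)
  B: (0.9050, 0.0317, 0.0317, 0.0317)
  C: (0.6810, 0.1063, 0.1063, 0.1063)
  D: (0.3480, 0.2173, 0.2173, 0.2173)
A > D > C > B

Key insight: Entropy is maximized by uniform distributions and minimized by concentrated distributions.

Entropies:
  H(A) = 2.0000 bits
  H(B) = 0.6035 bits
  H(C) = 1.4089 bits
  H(D) = 1.9657 bits

Ranking: A > D > C > B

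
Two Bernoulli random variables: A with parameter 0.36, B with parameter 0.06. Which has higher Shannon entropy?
A

For binary distributions, entropy is maximized at p=0.5 and decreases as p moves toward 0 or 1.

H(A) = H(0.36) = 0.9427 bits
H(B) = H(0.06) = 0.3274 bits

Distribution A (p=0.36) is closer to uniform (p=0.5), so it has higher entropy.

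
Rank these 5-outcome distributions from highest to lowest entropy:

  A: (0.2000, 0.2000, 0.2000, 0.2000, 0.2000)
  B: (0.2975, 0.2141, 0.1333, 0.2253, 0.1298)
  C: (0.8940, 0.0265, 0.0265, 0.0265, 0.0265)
A > B > C

Key insight: Entropy is maximized by uniform distributions and minimized by concentrated distributions.

- Uniform distributions have maximum entropy log₂(5) = 2.3219 bits
- The more "peaked" or concentrated a distribution, the lower its entropy

Entropies:
  H(A) = 2.3219 bits
  H(B) = 2.2507 bits
  H(C) = 0.6997 bits

Ranking: A > B > C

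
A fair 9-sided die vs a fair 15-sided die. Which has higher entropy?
15-sided die

Both are uniform distributions; for uniform over n outcomes, H = log₂(n). H(9-sided) = log₂(9) = 3.170 bits and H(15-sided) = log₂(15) = 3.907 bits. More outcomes in a uniform distribution means higher entropy.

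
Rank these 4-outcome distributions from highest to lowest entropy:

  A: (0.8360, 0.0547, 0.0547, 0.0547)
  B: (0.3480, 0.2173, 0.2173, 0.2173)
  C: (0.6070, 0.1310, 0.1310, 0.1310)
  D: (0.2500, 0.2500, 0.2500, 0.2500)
D > B > C > A

Key insight: Entropy is maximized by uniform distributions and minimized by concentrated distributions.

Entropies:
  H(A) = 0.9037 bits
  H(B) = 1.9657 bits
  H(C) = 1.5896 bits
  H(D) = 2.0000 bits

Ranking: D > B > C > A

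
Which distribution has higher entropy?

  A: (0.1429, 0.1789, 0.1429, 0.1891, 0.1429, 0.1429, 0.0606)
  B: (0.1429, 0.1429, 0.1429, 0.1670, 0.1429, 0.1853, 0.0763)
B

Both distributions are close to uniform, making this a harder comparison.

H(A) = 2.7479 bits
H(B) = 2.7693 bits

The distribution closer to uniform has higher entropy.
Answer: B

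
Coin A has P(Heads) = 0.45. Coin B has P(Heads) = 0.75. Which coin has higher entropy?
A

For binary distributions, entropy is maximized at p=0.5 and decreases as p moves toward 0 or 1.

H(A) = H(0.45) = 0.9928 bits
H(B) = H(0.75) = 0.8113 bits

Distribution A (p=0.45) is closer to uniform (p=0.5), so it has higher entropy.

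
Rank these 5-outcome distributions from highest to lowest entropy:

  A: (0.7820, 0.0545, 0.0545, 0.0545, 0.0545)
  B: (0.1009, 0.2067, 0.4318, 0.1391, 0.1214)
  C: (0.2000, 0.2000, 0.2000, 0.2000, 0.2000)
C > B > A

Key insight: Entropy is maximized by uniform distributions and minimized by concentrated distributions.

- Uniform distributions have maximum entropy log₂(5) = 2.3219 bits
- The more "peaked" or concentrated a distribution, the lower its entropy

Entropies:
  H(A) = 1.1925 bits
  H(B) = 2.0925 bits
  H(C) = 2.3219 bits

Ranking: C > B > A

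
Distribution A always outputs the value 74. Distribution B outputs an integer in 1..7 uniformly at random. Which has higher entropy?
B

A is deterministic, so H(A) = 0. B is uniform over 7 outcomes, so H(B) = log₂(7) = 2.807 bits. Any distribution with genuine randomness has higher entropy than a deterministic one.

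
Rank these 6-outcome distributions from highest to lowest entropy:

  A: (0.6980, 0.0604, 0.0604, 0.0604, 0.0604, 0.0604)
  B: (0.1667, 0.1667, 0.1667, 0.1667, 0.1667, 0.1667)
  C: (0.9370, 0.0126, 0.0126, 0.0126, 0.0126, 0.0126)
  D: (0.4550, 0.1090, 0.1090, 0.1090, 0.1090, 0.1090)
B > D > A > C

Key insight: Entropy is maximized by uniform distributions and minimized by concentrated distributions.

Entropies:
  H(A) = 1.5849 bits
  H(B) = 2.5850 bits
  H(C) = 0.4855 bits
  H(D) = 2.2596 bits

Ranking: B > D > A > C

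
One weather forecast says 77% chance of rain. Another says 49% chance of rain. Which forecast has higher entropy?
49% forecast

Treat each forecast as a Bernoulli distribution. Binary entropy is maximized at p=0.5 and falls off symmetrically toward 0 or 1. The 49% forecast is closer to 50%, so it is more uncertain. H(77%) ≈ 0.778 bits, H(49%) ≈ 1.000 bits.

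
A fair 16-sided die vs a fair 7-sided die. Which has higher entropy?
16-sided die

Both are uniform distributions; for uniform over n outcomes, H = log₂(n). H(16-sided) = log₂(16) = 4.000 bits and H(7-sided) = log₂(7) = 2.807 bits. More outcomes in a uniform distribution means higher entropy.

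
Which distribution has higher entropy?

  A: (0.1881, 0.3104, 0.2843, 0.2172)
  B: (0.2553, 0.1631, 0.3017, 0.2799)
A

Both distributions are close to uniform, making this a harder comparison.

H(A) = 1.9716 bits
H(B) = 1.9653 bits

The distribution closer to uniform has higher entropy.
Answer: A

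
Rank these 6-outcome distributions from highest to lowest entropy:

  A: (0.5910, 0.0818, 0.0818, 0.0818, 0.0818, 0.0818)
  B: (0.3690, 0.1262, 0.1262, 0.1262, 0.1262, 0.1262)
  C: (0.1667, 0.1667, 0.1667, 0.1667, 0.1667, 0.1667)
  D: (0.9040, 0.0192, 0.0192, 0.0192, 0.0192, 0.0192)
C > B > A > D

Key insight: Entropy is maximized by uniform distributions and minimized by concentrated distributions.

Entropies:
  H(A) = 1.9256 bits
  H(B) = 2.4150 bits
  H(C) = 2.5850 bits
  H(D) = 0.6791 bits

Ranking: C > B > A > D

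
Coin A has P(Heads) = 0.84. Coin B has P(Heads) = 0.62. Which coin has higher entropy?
B

For binary distributions, entropy is maximized at p=0.5 and decreases as p moves toward 0 or 1.

H(A) = H(0.84) = 0.6343 bits
H(B) = H(0.62) = 0.9580 bits

Distribution B (p=0.62) is closer to uniform (p=0.5), so it has higher entropy.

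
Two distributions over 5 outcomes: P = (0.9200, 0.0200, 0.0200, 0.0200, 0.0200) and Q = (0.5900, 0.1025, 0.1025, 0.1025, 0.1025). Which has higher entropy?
Q

P is highly concentrated on one outcome (92%), making it nearly deterministic. Q spreads its mass more evenly (max 59%). The more spread-out distribution has higher entropy: H(P) ≈ 0.562 bits, H(Q) ≈ 1.797 bits.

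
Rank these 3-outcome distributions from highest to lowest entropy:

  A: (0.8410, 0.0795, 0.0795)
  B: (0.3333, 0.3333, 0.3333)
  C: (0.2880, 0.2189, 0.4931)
B > C > A

Key insight: Entropy is maximized by uniform distributions and minimized by concentrated distributions.

- Uniform distributions have maximum entropy log₂(3) = 1.5850 bits
- The more "peaked" or concentrated a distribution, the lower its entropy

Entropies:
  H(A) = 0.7909 bits
  H(B) = 1.5850 bits
  H(C) = 1.5000 bits

Ranking: B > C > A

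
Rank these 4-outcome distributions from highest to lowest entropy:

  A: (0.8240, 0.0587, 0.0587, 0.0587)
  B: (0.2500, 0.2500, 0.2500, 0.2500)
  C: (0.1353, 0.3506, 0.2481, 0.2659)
B > C > A

Key insight: Entropy is maximized by uniform distributions and minimized by concentrated distributions.

- Uniform distributions have maximum entropy log₂(4) = 2.0000 bits
- The more "peaked" or concentrated a distribution, the lower its entropy

Entropies:
  H(A) = 0.9502 bits
  H(B) = 2.0000 bits
  H(C) = 1.9277 bits

Ranking: B > C > A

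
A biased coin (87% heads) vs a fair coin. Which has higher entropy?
Fair coin

The fair coin is uniform (p=0.5), maximizing binary entropy at 1 bit. The biased coin has H(0.87) ≈ 0.557 bits — its outcome is more predictable, so its entropy is lower.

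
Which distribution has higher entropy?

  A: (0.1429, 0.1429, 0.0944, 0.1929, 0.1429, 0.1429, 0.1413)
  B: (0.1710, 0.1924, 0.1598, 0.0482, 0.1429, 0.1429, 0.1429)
A

Both distributions are close to uniform, making this a harder comparison.

H(A) = 2.7824 bits
H(B) = 2.7300 bits

The distribution closer to uniform has higher entropy.
Answer: A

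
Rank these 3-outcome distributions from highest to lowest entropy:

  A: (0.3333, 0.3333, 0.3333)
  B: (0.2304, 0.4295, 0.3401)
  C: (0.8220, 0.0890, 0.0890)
A > B > C

Key insight: Entropy is maximized by uniform distributions and minimized by concentrated distributions.

- Uniform distributions have maximum entropy log₂(3) = 1.5850 bits
- The more "peaked" or concentrated a distribution, the lower its entropy

Entropies:
  H(A) = 1.5850 bits
  H(B) = 1.5408 bits
  H(C) = 0.8537 bits

Ranking: A > B > C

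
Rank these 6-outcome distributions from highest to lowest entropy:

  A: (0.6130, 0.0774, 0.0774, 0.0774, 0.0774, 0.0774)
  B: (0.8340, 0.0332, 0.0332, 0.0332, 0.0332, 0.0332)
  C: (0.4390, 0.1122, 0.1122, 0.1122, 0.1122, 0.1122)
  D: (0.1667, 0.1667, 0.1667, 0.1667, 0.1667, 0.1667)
D > C > A > B

Key insight: Entropy is maximized by uniform distributions and minimized by concentrated distributions.

Entropies:
  H(A) = 1.8614 bits
  H(B) = 1.0339 bits
  H(C) = 2.2918 bits
  H(D) = 2.5850 bits

Ranking: D > C > A > B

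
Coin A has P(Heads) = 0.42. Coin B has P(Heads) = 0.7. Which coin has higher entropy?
A

For binary distributions, entropy is maximized at p=0.5 and decreases as p moves toward 0 or 1.

H(A) = H(0.42) = 0.9815 bits
H(B) = H(0.7) = 0.8813 bits

Distribution A (p=0.42) is closer to uniform (p=0.5), so it has higher entropy.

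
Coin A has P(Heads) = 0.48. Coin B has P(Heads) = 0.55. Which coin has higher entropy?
A

For binary distributions, entropy is maximized at p=0.5 and decreases as p moves toward 0 or 1.

H(A) = H(0.48) = 0.9988 bits
H(B) = H(0.55) = 0.9928 bits

Distribution A (p=0.48) is closer to uniform (p=0.5), so it has higher entropy.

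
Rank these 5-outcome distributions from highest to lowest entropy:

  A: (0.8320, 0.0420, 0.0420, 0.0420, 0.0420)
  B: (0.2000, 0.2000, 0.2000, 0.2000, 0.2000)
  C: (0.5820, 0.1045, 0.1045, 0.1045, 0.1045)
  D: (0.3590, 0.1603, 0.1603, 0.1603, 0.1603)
B > D > C > A

Key insight: Entropy is maximized by uniform distributions and minimized by concentrated distributions.

Entropies:
  H(A) = 0.9891 bits
  H(B) = 2.3219 bits
  H(C) = 1.8165 bits
  H(D) = 2.2238 bits

Ranking: B > D > C > A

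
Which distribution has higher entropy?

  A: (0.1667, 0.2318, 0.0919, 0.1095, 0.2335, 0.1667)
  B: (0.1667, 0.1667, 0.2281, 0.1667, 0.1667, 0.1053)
B

Both distributions are close to uniform, making this a harder comparison.

H(A) = 2.5064 bits
H(B) = 2.5515 bits

The distribution closer to uniform has higher entropy.
Answer: B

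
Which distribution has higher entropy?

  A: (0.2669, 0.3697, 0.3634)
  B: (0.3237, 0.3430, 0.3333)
B

Both distributions are close to uniform, making this a harder comparison.

H(A) = 1.5700 bits
H(B) = 1.5846 bits

The distribution closer to uniform has higher entropy.
Answer: B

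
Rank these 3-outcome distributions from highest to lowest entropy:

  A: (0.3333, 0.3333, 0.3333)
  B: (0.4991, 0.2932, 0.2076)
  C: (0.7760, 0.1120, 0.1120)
A > B > C

Key insight: Entropy is maximized by uniform distributions and minimized by concentrated distributions.

- Uniform distributions have maximum entropy log₂(3) = 1.5850 bits
- The more "peaked" or concentrated a distribution, the lower its entropy

Entropies:
  H(A) = 1.5850 bits
  H(B) = 1.4902 bits
  H(C) = 0.9914 bits

Ranking: A > B > C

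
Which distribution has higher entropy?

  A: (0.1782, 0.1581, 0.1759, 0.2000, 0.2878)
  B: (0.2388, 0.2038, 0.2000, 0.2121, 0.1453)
B

Both distributions are close to uniform, making this a harder comparison.

H(A) = 2.2867 bits
H(B) = 2.3043 bits

The distribution closer to uniform has higher entropy.
Answer: B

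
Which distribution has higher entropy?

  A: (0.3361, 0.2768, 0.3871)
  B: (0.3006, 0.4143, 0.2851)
A

Both distributions are close to uniform, making this a harder comparison.

H(A) = 1.5716 bits
H(B) = 1.5641 bits

The distribution closer to uniform has higher entropy.
Answer: A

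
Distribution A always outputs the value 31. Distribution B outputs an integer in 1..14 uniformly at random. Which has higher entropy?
B

A is deterministic, so H(A) = 0. B is uniform over 14 outcomes, so H(B) = log₂(14) = 3.807 bits. Any distribution with genuine randomness has higher entropy than a deterministic one.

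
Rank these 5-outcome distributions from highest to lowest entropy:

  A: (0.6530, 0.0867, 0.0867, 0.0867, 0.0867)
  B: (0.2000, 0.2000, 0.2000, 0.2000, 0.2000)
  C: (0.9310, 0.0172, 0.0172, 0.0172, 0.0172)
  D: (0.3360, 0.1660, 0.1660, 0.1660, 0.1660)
B > D > A > C

Key insight: Entropy is maximized by uniform distributions and minimized by concentrated distributions.

Entropies:
  H(A) = 1.6254 bits
  H(B) = 2.3219 bits
  H(C) = 0.5002 bits
  H(D) = 2.2489 bits

Ranking: B > D > A > C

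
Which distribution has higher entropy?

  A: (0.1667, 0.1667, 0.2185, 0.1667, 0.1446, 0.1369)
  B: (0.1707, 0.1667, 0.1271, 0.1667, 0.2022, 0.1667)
B

Both distributions are close to uniform, making this a harder comparison.

H(A) = 2.5681 bits
H(B) = 2.5724 bits

The distribution closer to uniform has higher entropy.
Answer: B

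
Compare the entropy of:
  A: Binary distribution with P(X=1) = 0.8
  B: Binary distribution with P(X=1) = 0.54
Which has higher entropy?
B

For binary distributions, entropy is maximized at p=0.5 and decreases as p moves toward 0 or 1.

H(A) = H(0.8) = 0.7219 bits
H(B) = H(0.54) = 0.9954 bits

Distribution B (p=0.54) is closer to uniform (p=0.5), so it has higher entropy.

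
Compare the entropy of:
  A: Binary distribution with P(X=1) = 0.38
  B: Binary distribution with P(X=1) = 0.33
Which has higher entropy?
A

For binary distributions, entropy is maximized at p=0.5 and decreases as p moves toward 0 or 1.

H(A) = H(0.38) = 0.9580 bits
H(B) = H(0.33) = 0.9149 bits

Distribution A (p=0.38) is closer to uniform (p=0.5), so it has higher entropy.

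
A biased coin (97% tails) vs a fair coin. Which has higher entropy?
Fair coin

The fair coin is uniform (p=0.5), maximizing binary entropy at 1 bit. The biased coin has H(0.97) ≈ 0.194 bits — its outcome is more predictable, so its entropy is lower.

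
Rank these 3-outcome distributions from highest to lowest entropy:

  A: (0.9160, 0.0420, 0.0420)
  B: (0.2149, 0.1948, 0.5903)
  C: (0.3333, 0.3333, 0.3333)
C > B > A

Key insight: Entropy is maximized by uniform distributions and minimized by concentrated distributions.

- Uniform distributions have maximum entropy log₂(3) = 1.5850 bits
- The more "peaked" or concentrated a distribution, the lower its entropy

Entropies:
  H(A) = 0.5001 bits
  H(B) = 1.3853 bits
  H(C) = 1.5850 bits

Ranking: C > B > A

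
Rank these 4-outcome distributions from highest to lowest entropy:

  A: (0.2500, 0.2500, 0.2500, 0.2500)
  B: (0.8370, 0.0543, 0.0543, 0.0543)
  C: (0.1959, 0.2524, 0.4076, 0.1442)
A > C > B

Key insight: Entropy is maximized by uniform distributions and minimized by concentrated distributions.

- Uniform distributions have maximum entropy log₂(4) = 2.0000 bits
- The more "peaked" or concentrated a distribution, the lower its entropy

Entropies:
  H(A) = 2.0000 bits
  H(B) = 0.8998 bits
  H(C) = 1.8926 bits

Ranking: A > C > B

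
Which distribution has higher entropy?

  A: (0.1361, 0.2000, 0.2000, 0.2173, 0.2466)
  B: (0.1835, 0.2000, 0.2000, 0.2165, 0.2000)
B

Both distributions are close to uniform, making this a harder comparison.

H(A) = 2.2970 bits
H(B) = 2.3200 bits

The distribution closer to uniform has higher entropy.
Answer: B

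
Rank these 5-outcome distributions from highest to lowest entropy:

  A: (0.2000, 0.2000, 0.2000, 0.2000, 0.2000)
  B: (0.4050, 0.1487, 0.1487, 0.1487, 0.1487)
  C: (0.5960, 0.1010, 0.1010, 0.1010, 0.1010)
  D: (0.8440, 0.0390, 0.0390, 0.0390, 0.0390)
A > B > C > D

Key insight: Entropy is maximized by uniform distributions and minimized by concentrated distributions.

Entropies:
  H(A) = 2.3219 bits
  H(B) = 2.1638 bits
  H(C) = 1.7812 bits
  H(D) = 0.9367 bits

Ranking: A > B > C > D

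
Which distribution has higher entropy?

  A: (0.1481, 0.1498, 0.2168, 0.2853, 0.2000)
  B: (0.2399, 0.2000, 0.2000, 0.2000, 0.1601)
B

Both distributions are close to uniform, making this a harder comparison.

H(A) = 2.2772 bits
H(B) = 2.3104 bits

The distribution closer to uniform has higher entropy.
Answer: B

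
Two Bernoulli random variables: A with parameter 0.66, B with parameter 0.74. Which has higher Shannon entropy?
A

For binary distributions, entropy is maximized at p=0.5 and decreases as p moves toward 0 or 1.

H(A) = H(0.66) = 0.9248 bits
H(B) = H(0.74) = 0.8267 bits

Distribution A (p=0.66) is closer to uniform (p=0.5), so it has higher entropy.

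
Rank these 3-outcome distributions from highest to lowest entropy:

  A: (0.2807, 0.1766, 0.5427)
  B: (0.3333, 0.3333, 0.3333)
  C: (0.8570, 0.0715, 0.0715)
B > A > C

Key insight: Entropy is maximized by uniform distributions and minimized by concentrated distributions.

- Uniform distributions have maximum entropy log₂(3) = 1.5850 bits
- The more "peaked" or concentrated a distribution, the lower its entropy

Entropies:
  H(A) = 1.4347 bits
  H(B) = 1.5850 bits
  H(C) = 0.7350 bits

Ranking: B > A > C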